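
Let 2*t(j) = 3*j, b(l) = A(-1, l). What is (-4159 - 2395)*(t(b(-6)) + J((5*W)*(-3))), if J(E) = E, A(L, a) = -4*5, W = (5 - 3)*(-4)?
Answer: -589860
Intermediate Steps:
W = -8 (W = 2*(-4) = -8)
A(L, a) = -20
b(l) = -20
t(j) = 3*j/2 (t(j) = (3*j)/2 = 3*j/2)
(-4159 - 2395)*(t(b(-6)) + J((5*W)*(-3))) = (-4159 - 2395)*((3/2)*(-20) + (5*(-8))*(-3)) = -6554*(-30 - 40*(-3)) = -6554*(-30 + 120) = -6554*90 = -589860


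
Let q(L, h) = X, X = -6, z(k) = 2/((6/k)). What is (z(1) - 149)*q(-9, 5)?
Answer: 892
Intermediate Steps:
z(k) = k/3 (z(k) = 2*(k/6) = k/3)
q(L, h) = -6
(z(1) - 149)*q(-9, 5) = ((1/3)*1 - 149)*(-6) = (1/3 - 149)*(-6) = -446/3*(-6) = 892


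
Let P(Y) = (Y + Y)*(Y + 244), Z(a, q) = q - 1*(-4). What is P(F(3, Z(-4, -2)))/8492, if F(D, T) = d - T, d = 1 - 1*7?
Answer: -944/2123 ≈ -0.44465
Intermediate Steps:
Z(a, q) = 4 + q (Z(a, q) = q + 4 = 4 + q)
d = -6 (d = 1 - 7 = -6)
F(D, T) = -6 - T
P(Y) = 2*Y*(244 + Y) (P(Y) = (2*Y)*(244 + Y) = 2*Y*(244 + Y))
P(F(3, Z(-4, -2)))/8492 = (2*(-6 - (4 - 2))*(244 + (-6 - (4 - 2))))/8492 = (2*(-6 - 1*2)*(244 + (-6 - 1*2)))*(1/8492) = (2*(-6 - 2)*(244 + (-6 - 2)))*(1/8492) = (2*(-8)*(244 - 8))*(1/8492) = (2*(-8)*236)*(1/8492) = -3776*1/8492 = -944/2123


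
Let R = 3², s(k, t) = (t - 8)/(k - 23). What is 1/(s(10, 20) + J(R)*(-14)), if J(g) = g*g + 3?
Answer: -13/15300 ≈ -0.00084967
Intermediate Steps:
s(k, t) = (-8 + t)/(-23 + k)
R = 9
J(g) = 3 + g² (J(g) = g² + 3 = 3 + g²)
1/(s(10, 20) + J(R)*(-14)) = 1/((-8 + 20)/(-23 + 10) + (3 + 9²)*(-14)) = 1/(12/(-13) + (3 + 81)*(-14)) = 1/(-1/13*12 + 84*(-14)) = 1/(-12/13 - 1176) = 1/(-15300/13) = -13/15300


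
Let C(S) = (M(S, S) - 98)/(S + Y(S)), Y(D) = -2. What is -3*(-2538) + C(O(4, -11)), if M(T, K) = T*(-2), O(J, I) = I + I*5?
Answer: 15227/2 ≈ 7613.5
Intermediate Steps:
O(J, I) = 6*I (O(J, I) = I + 5*I = 6*I)
M(T, K) = -2*T
C(S) = (-98 - 2*S)/(-2 + S) (C(S) = (-2*S - 98)/(S - 2) = (-98 - 2*S)/(-2 + S))
-3*(-2538) + C(O(4, -11)) = -3*(-2538) + 2*(-49 - 6*(-11))/(-2 + 6*(-11)) = 7614 + 2*(-49 - 1*(-66))/(-2 - 66) = 7614 + 2*(-49 + 66)/(-68) = 7614 + 2*(-1/68)*17 = 7614 - ½ = 15227/2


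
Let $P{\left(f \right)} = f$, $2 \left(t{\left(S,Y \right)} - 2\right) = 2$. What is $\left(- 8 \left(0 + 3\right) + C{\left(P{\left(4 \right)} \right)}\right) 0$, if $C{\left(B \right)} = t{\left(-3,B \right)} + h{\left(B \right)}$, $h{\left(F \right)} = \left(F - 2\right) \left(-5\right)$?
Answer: $0$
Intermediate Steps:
$h{\left(F \right)} = 10 - 5 F$ ($h{\left(F \right)} = \left(-2 + F\right) \left(-5\right) = 10 - 5 F$)
$t{\left(S,Y \right)} = 3$ ($t{\left(S,Y \right)} = 2 + \frac{1}{2} \cdot 2 = 2 + 1 = 3$)
$C{\left(B \right)} = 13 - 5 B$ ($C{\left(B \right)} = 3 - \left(-10 + 5 B\right) = 13 - 5 B$)
$\left(- 8 \left(0 + 3\right) + C{\left(P{\left(4 \right)} \right)}\right) 0 = \left(- 8 \left(0 + 3\right) + \left(13 - 20\right)\right) 0 = \left(\left(-8\right) 3 + \left(13 - 20\right)\right) 0 = \left(-24 - 7\right) 0 = \left(-31\right) 0 = 0$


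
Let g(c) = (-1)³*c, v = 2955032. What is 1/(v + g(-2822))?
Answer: 1/2957854 ≈ 3.3808e-7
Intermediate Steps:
g(c) = -c
1/(v + g(-2822)) = 1/(2955032 - 1*(-2822)) = 1/(2955032 + 2822) = 1/2957854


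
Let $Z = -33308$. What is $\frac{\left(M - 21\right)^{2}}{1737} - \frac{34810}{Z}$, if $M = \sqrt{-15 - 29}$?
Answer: $\frac{36844123}{28927998} - \frac{28 i \sqrt{11}}{579} \approx 1.2736 - 0.16039 i$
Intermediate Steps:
$M = 2 i \sqrt{11}$ ($M = \sqrt{-44} = 2 i \sqrt{11} \approx 6.6332 i$)
$\frac{\left(M - 21\right)^{2}}{1737} - \frac{34810}{Z} = \frac{\left(2 i \sqrt{11} - 21\right)^{2}}{1737} - \frac{34810}{-33308} = \left(-21 + 2 i \sqrt{11}\right)^{2} \cdot \frac{1}{1737} - - \frac{17405}{16654} = \frac{\left(-21 + 2 i \sqrt{11}\right)^{2}}{1737} + \frac{17405}{16654} = \frac{17405}{16654} + \frac{\left(-21 + 2 i \sqrt{11}\right)^{2}}{1737}$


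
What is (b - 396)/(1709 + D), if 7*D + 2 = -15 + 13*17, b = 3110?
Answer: 826/529 ≈ 1.5614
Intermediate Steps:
D = 204/7 (D = -2/7 + (-15 + 13*17)/7 = -2/7 + (-15 + 221)/7 = -2/7 + (⅐)*206 = -2/7 + 206/7 = 204/7 ≈ 29.143)
(b - 396)/(1709 + D) = (3110 - 396)/(1709 + 204/7) = 2714/(12167/7) = 2714*(7/12167) = 826/529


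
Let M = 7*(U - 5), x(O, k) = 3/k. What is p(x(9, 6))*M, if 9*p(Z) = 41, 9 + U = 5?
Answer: -287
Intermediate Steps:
U = -4 (U = -9 + 5 = -4)
p(Z) = 41/9 (p(Z) = (1/9)*41 = 41/9)
M = -63 (M = 7*(-4 - 5) = 7*(-9) = -63)
p(x(9, 6))*M = (41/9)*(-63) = -287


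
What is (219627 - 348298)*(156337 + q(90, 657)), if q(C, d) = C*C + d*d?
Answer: -76698981706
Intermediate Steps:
q(C, d) = C**2 + d**2
(219627 - 348298)*(156337 + q(90, 657)) = (219627 - 348298)*(156337 + (90**2 + 657**2)) = -128671*(156337 + (8100 + 431649)) = -128671*(156337 + 439749) = -128671*596086 = -76698981706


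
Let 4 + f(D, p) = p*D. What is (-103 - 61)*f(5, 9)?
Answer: -6724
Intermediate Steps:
f(D, p) = -4 + D*p (f(D, p) = -4 + p*D = -4 + D*p)
(-103 - 61)*f(5, 9) = (-103 - 61)*(-4 + 5*9) = -164*(-4 + 45) = -164*41 = -6724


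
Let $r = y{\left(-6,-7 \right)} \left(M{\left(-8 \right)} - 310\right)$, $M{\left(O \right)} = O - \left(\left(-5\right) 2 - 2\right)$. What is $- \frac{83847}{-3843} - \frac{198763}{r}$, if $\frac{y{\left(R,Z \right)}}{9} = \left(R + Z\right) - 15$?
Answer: $\frac{90504185}{4703832} \approx 19.241$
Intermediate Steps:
$y{\left(R,Z \right)} = -135 + 9 R + 9 Z$ ($y{\left(R,Z \right)} = 9 \left(\left(R + Z\right) - 15\right) = 9 \left(-15 + R + Z\right) = -135 + 9 R + 9 Z$)
$M{\left(O \right)} = 12 + O$ ($M{\left(O \right)} = O - \left(-10 - 2\right) = O - -12 = O + 12 = 12 + O$)
$r = 77112$ ($r = \left(-135 + 9 \left(-6\right) + 9 \left(-7\right)\right) \left(\left(12 - 8\right) - 310\right) = \left(-135 - 54 - 63\right) \left(4 - 310\right) = \left(-252\right) \left(-306\right) = 77112$)
$- \frac{83847}{-3843} - \frac{198763}{r} = - \frac{83847}{-3843} - \frac{198763}{77112} = \left(-83847\right) \left(- \frac{1}{3843}\right) - \frac{198763}{77112} = \frac{27949}{1281} - \frac{198763}{77112} = \frac{90504185}{4703832}$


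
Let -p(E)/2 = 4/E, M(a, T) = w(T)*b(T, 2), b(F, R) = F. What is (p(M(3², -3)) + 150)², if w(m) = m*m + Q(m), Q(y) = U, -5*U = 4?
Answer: 341880100/15129 ≈ 22598.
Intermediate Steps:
U = -⅘ (U = -⅕*4 = -⅘ ≈ -0.80000)
Q(y) = -⅘
w(m) = -⅘ + m² (w(m) = m*m - ⅘ = m² - ⅘ = -⅘ + m²)
M(a, T) = T*(-⅘ + T²) (M(a, T) = (-⅘ + T²)*T = T*(-⅘ + T²))
p(E) = -8/E
(p(M(3², -3)) + 150)² = (-8*(-1/(3*(-⅘ + (-3)²))) + 150)² = (-8*(-1/(3*(-⅘ + 9))) + 150)² = (-8/((-3*41/5)) + 150)² = (-8/(-123/5) + 150)² = (-8*(-5/123) + 150)² = (40/123 + 150)² = (18490/123)² = 341880100/15129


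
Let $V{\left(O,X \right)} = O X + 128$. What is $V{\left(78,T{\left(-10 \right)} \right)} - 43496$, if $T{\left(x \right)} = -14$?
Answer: $-44460$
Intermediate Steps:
$V{\left(O,X \right)} = 128 + O X$
$V{\left(78,T{\left(-10 \right)} \right)} - 43496 = \left(128 + 78 \left(-14\right)\right) - 43496 = \left(128 - 1092\right) - 43496 = -964 - 43496 = -44460$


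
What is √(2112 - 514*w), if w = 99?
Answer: I*√48774 ≈ 220.85*I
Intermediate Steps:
√(2112 - 514*w) = √(2112 - 514*99) = √(2112 - 50886) = √(-48774) = I*√48774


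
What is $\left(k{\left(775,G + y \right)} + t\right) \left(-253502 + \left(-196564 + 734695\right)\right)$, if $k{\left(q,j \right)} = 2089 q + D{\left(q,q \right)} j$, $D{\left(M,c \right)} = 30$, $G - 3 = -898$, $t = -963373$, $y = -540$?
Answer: $174350063208$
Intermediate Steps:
$G = -895$ ($G = 3 - 898 = -895$)
$k{\left(q,j \right)} = 30 j + 2089 q$ ($k{\left(q,j \right)} = 2089 q + 30 j = 30 j + 2089 q$)
$\left(k{\left(775,G + y \right)} + t\right) \left(-253502 + \left(-196564 + 734695\right)\right) = \left(\left(30 \left(-895 - 540\right) + 2089 \cdot 775\right) - 963373\right) \left(-253502 + \left(-196564 + 734695\right)\right) = \left(\left(30 \left(-1435\right) + 1618975\right) - 963373\right) \left(-253502 + 538131\right) = \left(\left(-43050 + 1618975\right) - 963373\right) 284629 = \left(1575925 - 963373\right) 284629 = 612552 \cdot 284629 = 174350063208$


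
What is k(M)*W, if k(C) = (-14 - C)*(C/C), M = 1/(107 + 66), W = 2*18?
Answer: -87228/173 ≈ -504.21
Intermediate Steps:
W = 36
M = 1/173 ≈ 0.0057803
k(C) = -14 - C (k(C) = (-14 - C)*1 = -14 - C)
k(M)*W = (-14 - 1*1/173)*36 = (-14 - 1/173)*36 = -2423/173*36 = -87228/173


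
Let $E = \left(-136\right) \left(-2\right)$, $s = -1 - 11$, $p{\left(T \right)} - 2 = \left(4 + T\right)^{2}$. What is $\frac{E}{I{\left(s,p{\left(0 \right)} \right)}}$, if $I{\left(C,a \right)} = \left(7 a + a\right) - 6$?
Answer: $\frac{136}{69} \approx 1.971$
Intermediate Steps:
$p{\left(T \right)} = 2 + \left(4 + T\right)^{2}$
$s = -12$
$I{\left(C,a \right)} = -6 + 8 a$ ($I{\left(C,a \right)} = 8 a - 6 = -6 + 8 a$)
$E = 272$
$\frac{E}{I{\left(s,p{\left(0 \right)} \right)}} = \frac{272}{-6 + 8 \left(2 + \left(4 + 0\right)^{2}\right)} = \frac{272}{-6 + 8 \left(2 + 4^{2}\right)} = \frac{272}{-6 + 8 \left(2 + 16\right)} = \frac{272}{-6 + 8 \cdot 18} = \frac{272}{-6 + 144} = \frac{272}{138} = 272 \cdot \frac{1}{138} = \frac{136}{69}$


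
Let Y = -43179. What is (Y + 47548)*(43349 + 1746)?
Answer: 197020055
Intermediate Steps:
(Y + 47548)*(43349 + 1746) = (-43179 + 47548)*(43349 + 1746) = 4369*45095 = 197020055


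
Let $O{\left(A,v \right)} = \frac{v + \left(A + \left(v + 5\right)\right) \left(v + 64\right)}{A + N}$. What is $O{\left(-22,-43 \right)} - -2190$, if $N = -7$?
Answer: $\frac{64813}{29} \approx 2234.9$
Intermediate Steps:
$O{\left(A,v \right)} = \frac{v + \left(64 + v\right) \left(5 + A + v\right)}{-7 + A}$ ($O{\left(A,v \right)} = \frac{v + \left(A + \left(v + 5\right)\right) \left(v + 64\right)}{A - 7} = \frac{v + \left(A + \left(5 + v\right)\right) \left(64 + v\right)}{-7 + A} = \frac{v + \left(5 + A + v\right) \left(64 + v\right)}{-7 + A} = \frac{v + \left(64 + v\right) \left(5 + A + v\right)}{-7 + A}$)
$O{\left(-22,-43 \right)} - -2190 = \frac{320 + \left(-43\right)^{2} + 64 \left(-22\right) + 70 \left(-43\right) - -946}{-7 - 22} - -2190 = \frac{320 + 1849 - 1408 - 3010 + 946}{-29} + 2190 = \left(- \frac{1}{29}\right) \left(-1303\right) + 2190 = \frac{1303}{29} + 2190 = \frac{64813}{29}$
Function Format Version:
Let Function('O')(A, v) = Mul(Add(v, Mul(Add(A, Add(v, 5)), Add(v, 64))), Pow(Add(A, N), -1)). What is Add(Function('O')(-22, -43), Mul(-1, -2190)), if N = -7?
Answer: Rational(64813, 29) ≈ 2234.9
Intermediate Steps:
Function('O')(A, v) = Mul(Pow(Add(-7, A), -1), Add(v, Mul(Add(64, v), Add(5, A, v)))) (Function('O')(A, v) = Mul(Add(v, Mul(Add(A, Add(v, 5)), Add(v, 64))), Pow(Add(A, -7), -1)) = Mul(Add(v, Mul(Add(A, Add(5, v)), Add(64, v))), Pow(Add(-7, A), -1)) = Mul(Add(v, Mul(Add(5, A, v), Add(64, v))), Pow(Add(-7, A), -1)) = Mul(Add(v, Mul(Add(64, v), Add(5, A, v))), Pow(Add(-7, A), -1)) = Mul(Pow(Add(-7, A), -1), Add(v, Mul(Add(64, v), Add(5, A, v)))))
Add(Function('O')(-22, -43), Mul(-1, -2190)) = Add(Mul(Pow(Add(-7, -22), -1), Add(320, Pow(-43, 2), Mul(64, -22), Mul(70, -43), Mul(-22, -43))), Mul(-1, -2190)) = Add(Mul(Pow(-29, -1), Add(320, 1849, -1408, -3010, 946)), 2190) = Add(Mul(Rational(-1, 29), -1303), 2190) = Add(Rational(1303, 29), 2190) = Rational(64813, 29)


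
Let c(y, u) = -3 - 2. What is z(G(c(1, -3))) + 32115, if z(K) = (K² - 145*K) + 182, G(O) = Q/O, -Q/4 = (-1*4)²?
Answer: 765121/25 ≈ 30605.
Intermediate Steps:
Q = -64 (Q = -4*(-1*4)² = -4*(-4)² = -4*16 = -64)
c(y, u) = -5
G(O) = -64/O
z(K) = 182 + K² - 145*K
z(G(c(1, -3))) + 32115 = (182 + (-64/(-5))² - (-9280)/(-5)) + 32115 = (182 + (-64*(-⅕))² - (-9280)*(-1)/5) + 32115 = (182 + (64/5)² - 145*64/5) + 32115 = (182 + 4096/25 - 1856) + 32115 = -37754/25 + 32115 = 765121/25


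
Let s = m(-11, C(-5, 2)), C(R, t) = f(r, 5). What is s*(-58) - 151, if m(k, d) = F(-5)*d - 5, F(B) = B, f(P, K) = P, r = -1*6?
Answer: -1601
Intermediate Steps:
r = -6
C(R, t) = -6
m(k, d) = -5 - 5*d (m(k, d) = -5*d - 5 = -5 - 5*d)
s = 25 (s = -5 - 5*(-6) = -5 + 30 = 25)
s*(-58) - 151 = 25*(-58) - 151 = -1450 - 151 = -1601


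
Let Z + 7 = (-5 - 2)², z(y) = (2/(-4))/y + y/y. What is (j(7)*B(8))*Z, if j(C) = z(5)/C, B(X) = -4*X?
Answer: -864/5 ≈ -172.80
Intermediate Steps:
z(y) = 1 - 1/(2*y) (z(y) = (2*(-¼))/y + 1 = -1/(2*y) + 1 = 1 - 1/(2*y))
j(C) = 9/(10*C) (j(C) = ((-½ + 5)/5)/C = ((⅕)*(9/2))/C = 9/(10*C))
Z = 42 (Z = -7 + (-5 - 2)² = -7 + (-7)² = -7 + 49 = 42)
(j(7)*B(8))*Z = (((9/10)/7)*(-4*8))*42 = (((9/10)*(⅐))*(-32))*42 = ((9/70)*(-32))*42 = -144/35*42 = -864/5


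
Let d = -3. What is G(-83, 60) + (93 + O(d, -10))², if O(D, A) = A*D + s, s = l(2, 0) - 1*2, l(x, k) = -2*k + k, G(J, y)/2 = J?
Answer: 14475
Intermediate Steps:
G(J, y) = 2*J
l(x, k) = -k
s = -2 (s = -1*0 - 1*2 = 0 - 2 = -2)
O(D, A) = -2 + A*D (O(D, A) = A*D - 2 = -2 + A*D)
G(-83, 60) + (93 + O(d, -10))² = 2*(-83) + (93 + (-2 - 10*(-3)))² = -166 + (93 + (-2 + 30))² = -166 + (93 + 28)² = -166 + 121² = -166 + 14641 = 14475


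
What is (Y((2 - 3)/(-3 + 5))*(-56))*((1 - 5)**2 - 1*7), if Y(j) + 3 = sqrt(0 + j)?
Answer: 1512 - 252*I*sqrt(2) ≈ 1512.0 - 356.38*I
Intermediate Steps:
Y(j) = -3 + sqrt(j) (Y(j) = -3 + sqrt(0 + j) = -3 + sqrt(j))
(Y((2 - 3)/(-3 + 5))*(-56))*((1 - 5)**2 - 1*7) = ((-3 + sqrt((2 - 3)/(-3 + 5)))*(-56))*((1 - 5)**2 - 1*7) = ((-3 + sqrt(-1/2))*(-56))*((-4)**2 - 7) = ((-3 + sqrt(-1*1/2))*(-56))*(16 - 7) = ((-3 + sqrt(-1/2))*(-56))*9 = ((-3 + I*sqrt(2)/2)*(-56))*9 = (168 - 28*I*sqrt(2))*9 = 1512 - 252*I*sqrt(2)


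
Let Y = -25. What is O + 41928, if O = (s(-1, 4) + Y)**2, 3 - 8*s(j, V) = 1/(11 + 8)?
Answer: 15355032/361 ≈ 42535.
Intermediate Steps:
s(j, V) = 7/19 (s(j, V) = 3/8 - 1/(8*(11 + 8)) = 3/8 - 1/8/19 = 3/8 - 1/8*1/19 = 3/8 - 1/152 = 7/19)
O = 219024/361 (O = (7/19 - 25)**2 = (-468/19)**2 = 219024/361 ≈ 606.71)
O + 41928 = 219024/361 + 41928 = 15355032/361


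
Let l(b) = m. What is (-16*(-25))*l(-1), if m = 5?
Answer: 2000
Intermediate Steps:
l(b) = 5
(-16*(-25))*l(-1) = -16*(-25)*5 = 400*5 = 2000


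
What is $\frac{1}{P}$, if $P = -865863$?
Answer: $- \frac{1}{865863} \approx -1.1549 \cdot 10^{-6}$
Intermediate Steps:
$\frac{1}{P} = \frac{1}{-865863} = - \frac{1}{865863}$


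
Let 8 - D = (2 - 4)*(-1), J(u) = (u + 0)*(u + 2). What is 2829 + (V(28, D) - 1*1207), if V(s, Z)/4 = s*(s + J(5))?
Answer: 8678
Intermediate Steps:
J(u) = u*(2 + u)
D = 6 (D = 8 - (2 - 4)*(-1) = 8 - (-2)*(-1) = 8 - 1*2 = 8 - 2 = 6)
V(s, Z) = 4*s*(35 + s) (V(s, Z) = 4*(s*(s + 5*(2 + 5))) = 4*(s*(s + 5*7)) = 4*(s*(s + 35)) = 4*(s*(35 + s)) = 4*s*(35 + s))
2829 + (V(28, D) - 1*1207) = 2829 + (4*28*(35 + 28) - 1*1207) = 2829 + (4*28*63 - 1207) = 2829 + (7056 - 1207) = 2829 + 5849 = 8678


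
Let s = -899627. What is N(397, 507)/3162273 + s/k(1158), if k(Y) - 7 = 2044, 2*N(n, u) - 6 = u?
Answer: -1896577097393/4323881282 ≈ -438.63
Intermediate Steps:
N(n, u) = 3 + u/2
k(Y) = 2051 (k(Y) = 7 + 2044 = 2051)
N(397, 507)/3162273 + s/k(1158) = (3 + (1/2)*507)/3162273 - 899627/2051 = (3 + 507/2)*(1/3162273) - 899627*1/2051 = (513/2)*(1/3162273) - 899627/2051 = 171/2108182 - 899627/2051 = -1896577097393/4323881282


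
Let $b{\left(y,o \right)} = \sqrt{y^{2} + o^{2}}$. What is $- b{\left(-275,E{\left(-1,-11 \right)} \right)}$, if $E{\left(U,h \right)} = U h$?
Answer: $- 11 \sqrt{626} \approx -275.22$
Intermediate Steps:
$b{\left(y,o \right)} = \sqrt{o^{2} + y^{2}}$
$- b{\left(-275,E{\left(-1,-11 \right)} \right)} = - \sqrt{\left(\left(-1\right) \left(-11\right)\right)^{2} + \left(-275\right)^{2}} = - \sqrt{11^{2} + 75625} = - \sqrt{121 + 75625} = - \sqrt{75746} = - 11 \sqrt{626}$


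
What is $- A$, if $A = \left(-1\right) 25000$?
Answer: $25000$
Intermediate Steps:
$A = -25000$
$- A = \left(-1\right) \left(-25000\right) = 25000$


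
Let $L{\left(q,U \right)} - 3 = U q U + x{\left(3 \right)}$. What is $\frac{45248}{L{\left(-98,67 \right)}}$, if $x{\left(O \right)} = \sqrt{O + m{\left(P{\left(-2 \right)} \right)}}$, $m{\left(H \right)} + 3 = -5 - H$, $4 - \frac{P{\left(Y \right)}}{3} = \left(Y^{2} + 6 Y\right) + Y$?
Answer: $- \frac{177727276}{1727935059} - \frac{404 i \sqrt{47}}{1727935059} \approx -0.10286 - 1.6029 \cdot 10^{-6} i$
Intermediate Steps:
$P{\left(Y \right)} = 12 - 21 Y - 3 Y^{2}$ ($P{\left(Y \right)} = 12 - 3 \left(\left(Y^{2} + 6 Y\right) + Y\right) = 12 - 3 \left(Y^{2} + 7 Y\right) = 12 - \left(3 Y^{2} + 21 Y\right) = 12 - 21 Y - 3 Y^{2}$)
$m{\left(H \right)} = -8 - H$ ($m{\left(H \right)} = -3 - \left(5 + H\right) = -8 - H$)
$x{\left(O \right)} = \sqrt{-50 + O}$ ($x{\left(O \right)} = \sqrt{O - \left(20 - 12 + 42\right)} = \sqrt{O - \left(62 - 12\right)} = \sqrt{O - 50} = \sqrt{-50 + O}$)
$L{\left(q,U \right)} = 3 + i \sqrt{47} + q U^{2}$ ($L{\left(q,U \right)} = 3 + \left(U q U + \sqrt{-50 + 3}\right) = 3 + \left(q U^{2} + \sqrt{-47}\right) = 3 + \left(q U^{2} + i \sqrt{47}\right) = 3 + \left(i \sqrt{47} + q U^{2}\right) = 3 + i \sqrt{47} + q U^{2}$)
$\frac{45248}{L{\left(-98,67 \right)}} = \frac{45248}{3 + i \sqrt{47} - 98 \cdot 67^{2}} = \frac{45248}{3 + i \sqrt{47} - 439922} = \frac{45248}{-439919 + i \sqrt{47}}$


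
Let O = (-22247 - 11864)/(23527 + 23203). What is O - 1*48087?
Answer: -2247139621/46730 ≈ -48088.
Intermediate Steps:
O = -34111/46730 ≈ -0.72996
O - 1*48087 = -34111/46730 - 1*48087 = -34111/46730 - 48087 = -2247139621/46730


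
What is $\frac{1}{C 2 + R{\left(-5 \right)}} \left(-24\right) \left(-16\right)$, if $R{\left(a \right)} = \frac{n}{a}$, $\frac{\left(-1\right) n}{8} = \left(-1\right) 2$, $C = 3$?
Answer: $\frac{960}{7} \approx 137.14$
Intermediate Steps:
$n = 16$ ($n = - 8 \left(\left(-1\right) 2\right) = \left(-8\right) \left(-2\right) = 16$)
$R{\left(a \right)} = \frac{16}{a}$
$\frac{1}{C 2 + R{\left(-5 \right)}} \left(-24\right) \left(-16\right) = \frac{1}{3 \cdot 2 + \frac{16}{-5}} \left(-24\right) \left(-16\right) = \frac{1}{6 + 16 \left(- \frac{1}{5}\right)} \left(-24\right) \left(-16\right) = \frac{1}{6 - \frac{16}{5}} \left(-24\right) \left(-16\right) = \frac{1}{\frac{14}{5}} \left(-24\right) \left(-16\right) = \frac{5}{14} \left(-24\right) \left(-16\right) = \left(- \frac{60}{7}\right) \left(-16\right) = \frac{960}{7}$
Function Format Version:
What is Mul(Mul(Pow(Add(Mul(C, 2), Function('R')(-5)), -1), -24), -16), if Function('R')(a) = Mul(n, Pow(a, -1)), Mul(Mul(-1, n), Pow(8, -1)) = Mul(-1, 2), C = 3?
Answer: Rational(960, 7) ≈ 137.14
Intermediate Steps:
n = 16 (n = Mul(-8, Mul(-1, 2)) = Mul(-8, -2) = 16)
Function('R')(a) = Mul(16, Pow(a, -1))
Mul(Mul(Pow(Add(Mul(C, 2), Function('R')(-5)), -1), -24), -16) = Mul(Mul(Pow(Add(Mul(3, 2), Mul(16, Pow(-5, -1))), -1), -24), -16) = Mul(Mul(Pow(Add(6, Mul(16, Rational(-1, 5))), -1), -24), -16) = Mul(Mul(Pow(Add(6, Rational(-16, 5)), -1), -24), -16) = Mul(Mul(Pow(Rational(14, 5), -1), -24), -16) = Mul(Mul(Rational(5, 14), -24), -16) = Mul(Rational(-60, 7), -16) = Rational(960, 7)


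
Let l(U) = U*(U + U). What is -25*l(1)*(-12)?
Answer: 600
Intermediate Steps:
l(U) = 2*U² (l(U) = U*(2*U) = 2*U²)
-25*l(1)*(-12) = -50*1²*(-12) = -50*(-12) = 600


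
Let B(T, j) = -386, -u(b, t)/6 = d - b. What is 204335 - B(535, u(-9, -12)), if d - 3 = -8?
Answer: 204721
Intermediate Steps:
d = -5 (d = 3 - 8 = -5)
u(b, t) = 30 + 6*b (u(b, t) = -6*(-5 - b) = 30 + 6*b)
204335 - B(535, u(-9, -12)) = 204335 - 1*(-386) = 204335 + 386 = 204721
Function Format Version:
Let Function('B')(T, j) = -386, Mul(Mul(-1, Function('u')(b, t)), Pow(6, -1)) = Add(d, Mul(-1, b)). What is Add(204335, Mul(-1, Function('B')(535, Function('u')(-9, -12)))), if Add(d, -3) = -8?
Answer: 204721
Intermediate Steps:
d = -5 (d = Add(3, -8) = -5)
Function('u')(b, t) = Add(30, Mul(6, b)) (Function('u')(b, t) = Mul(-6, Add(-5, Mul(-1, b))) = Add(30, Mul(6, b)))
Add(204335, Mul(-1, Function('B')(535, Function('u')(-9, -12)))) = Add(204335, Mul(-1, -386)) = Add(204335, 386) = 204721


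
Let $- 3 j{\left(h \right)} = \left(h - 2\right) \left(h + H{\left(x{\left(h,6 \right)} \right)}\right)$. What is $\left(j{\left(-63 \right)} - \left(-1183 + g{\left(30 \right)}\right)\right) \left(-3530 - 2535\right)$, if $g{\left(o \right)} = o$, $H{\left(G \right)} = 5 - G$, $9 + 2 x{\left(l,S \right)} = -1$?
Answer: $- \frac{84910}{3} \approx -28303.0$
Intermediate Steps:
$x{\left(l,S \right)} = -5$ ($x{\left(l,S \right)} = - \frac{9}{2} + \frac{1}{2} \left(-1\right) = - \frac{9}{2} - \frac{1}{2} = -5$)
$j{\left(h \right)} = - \frac{\left(-2 + h\right) \left(10 + h\right)}{3}$ ($j{\left(h \right)} = - \frac{\left(h - 2\right) \left(h + \left(5 - -5\right)\right)}{3} = - \frac{\left(-2 + h\right) \left(h + \left(5 + 5\right)\right)}{3} = - \frac{\left(-2 + h\right) \left(h + 10\right)}{3} = - \frac{\left(-2 + h\right) \left(10 + h\right)}{3}$)
$\left(j{\left(-63 \right)} - \left(-1183 + g{\left(30 \right)}\right)\right) \left(-3530 - 2535\right) = \left(\left(\frac{20}{3} - -168 - \frac{\left(-63\right)^{2}}{3}\right) + \left(1183 - 30\right)\right) \left(-3530 - 2535\right) = \left(\left(\frac{20}{3} + 168 - 1323\right) + \left(1183 - 30\right)\right) \left(-6065\right) = \left(\left(\frac{20}{3} + 168 - 1323\right) + 1153\right) \left(-6065\right) = \left(- \frac{3445}{3} + 1153\right) \left(-6065\right) = \frac{14}{3} \left(-6065\right) = - \frac{84910}{3}$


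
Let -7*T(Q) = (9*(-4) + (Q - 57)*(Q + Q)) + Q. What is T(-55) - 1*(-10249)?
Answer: 8502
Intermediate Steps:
T(Q) = 36/7 - Q/7 - 2*Q*(-57 + Q)/7 (T(Q) = -((9*(-4) + (Q - 57)*(Q + Q)) + Q)/7 = -((-36 + (-57 + Q)*(2*Q)) + Q)/7 = -((-36 + 2*Q*(-57 + Q)) + Q)/7 = -(-36 + Q + 2*Q*(-57 + Q))/7 = 36/7 - Q/7 - 2*Q*(-57 + Q)/7)
T(-55) - 1*(-10249) = (36/7 - 2/7*(-55)² + (113/7)*(-55)) - 1*(-10249) = (36/7 - 2/7*3025 - 6215/7) + 10249 = (36/7 - 6050/7 - 6215/7) + 10249 = -1747 + 10249 = 8502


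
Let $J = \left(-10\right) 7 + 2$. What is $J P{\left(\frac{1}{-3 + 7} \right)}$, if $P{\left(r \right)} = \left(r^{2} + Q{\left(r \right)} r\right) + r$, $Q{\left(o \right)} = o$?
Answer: $- \frac{51}{2} \approx -25.5$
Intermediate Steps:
$J = -68$ ($J = -70 + 2 = -68$)
$P{\left(r \right)} = r + 2 r^{2}$ ($P{\left(r \right)} = \left(r^{2} + r r\right) + r = \left(r^{2} + r^{2}\right) + r = 2 r^{2} + r = r + 2 r^{2}$)
$J P{\left(\frac{1}{-3 + 7} \right)} = - 68 \frac{1 + \frac{2}{-3 + 7}}{-3 + 7} = - 68 \frac{1 + \frac{2}{4}}{4} = - 68 \frac{1 + 2 \cdot \frac{1}{4}}{4} = - 68 \frac{1 + \frac{1}{2}}{4} = - 68 \cdot \frac{1}{4} \cdot \frac{3}{2} = \left(-68\right) \frac{3}{8} = - \frac{51}{2}$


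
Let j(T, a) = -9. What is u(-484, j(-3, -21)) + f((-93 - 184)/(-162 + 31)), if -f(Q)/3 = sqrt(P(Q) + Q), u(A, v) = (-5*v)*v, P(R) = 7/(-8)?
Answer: -405 - 3*sqrt(340338)/524 ≈ -408.34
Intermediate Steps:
P(R) = -7/8 (P(R) = 7*(-1/8) = -7/8)
u(A, v) = -5*v**2
f(Q) = -3*sqrt(-7/8 + Q)
u(-484, j(-3, -21)) + f((-93 - 184)/(-162 + 31)) = -5*(-9)**2 - 3*sqrt(-14 + 16*((-93 - 184)/(-162 + 31)))/4 = -5*81 - 3*sqrt(-14 + 16*(-277/(-131)))/4 = -405 - 3*sqrt(-14 + 16*(-277*(-1/131)))/4 = -405 - 3*sqrt(-14 + 16*(277/131))/4 = -405 - 3*sqrt(-14 + 4432/131)/4 = -405 - 3*sqrt(340338)/524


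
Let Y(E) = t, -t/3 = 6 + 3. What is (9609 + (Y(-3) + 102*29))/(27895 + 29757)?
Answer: 3135/14413 ≈ 0.21751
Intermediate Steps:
t = -27 (t = -3*(6 + 3) = -3*9 = -27)
Y(E) = -27
(9609 + (Y(-3) + 102*29))/(27895 + 29757) = (9609 + (-27 + 102*29))/(27895 + 29757) = (9609 + (-27 + 2958))/57652 = (9609 + 2931)*(1/57652) = 12540*(1/57652) = 3135/14413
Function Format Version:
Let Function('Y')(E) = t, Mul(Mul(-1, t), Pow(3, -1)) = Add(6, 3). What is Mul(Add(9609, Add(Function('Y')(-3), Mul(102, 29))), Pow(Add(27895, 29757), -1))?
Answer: Rational(3135, 14413) ≈ 0.21751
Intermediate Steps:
t = -27 (t = Mul(-3, Add(6, 3)) = Mul(-3, 9) = -27)
Function('Y')(E) = -27
Mul(Add(9609, Add(Function('Y')(-3), Mul(102, 29))), Pow(Add(27895, 29757), -1)) = Mul(Add(9609, Add(-27, Mul(102, 29))), Pow(Add(27895, 29757), -1)) = Mul(Add(9609, Add(-27, 2958)), Pow(57652, -1)) = Mul(Add(9609, 2931), Rational(1, 57652)) = Mul(12540, Rational(1, 57652)) = Rational(3135, 14413)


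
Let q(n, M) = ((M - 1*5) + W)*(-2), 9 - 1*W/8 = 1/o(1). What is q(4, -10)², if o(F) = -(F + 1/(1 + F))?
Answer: 139876/9 ≈ 15542.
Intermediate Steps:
o(F) = -F - 1/(1 + F)
W = 232/3 (W = 72 - 8*(1 + 1)/(-1 - 1*1 - 1*1²) = 72 - 8*2/(-1 - 1 - 1*1) = 72 - 8*2/(-1 - 1 - 1) = 72 - 8/((½)*(-3)) = 72 - 8/(-3/2) = 72 - 8*(-⅔) = 72 + 16/3 = 232/3 ≈ 77.333)
q(n, M) = -434/3 - 2*M (q(n, M) = ((M - 1*5) + 232/3)*(-2) = ((M - 5) + 232/3)*(-2) = ((-5 + M) + 232/3)*(-2) = (217/3 + M)*(-2) = -434/3 - 2*M)
q(4, -10)² = (-434/3 - 2*(-10))² = (-434/3 + 20)² = (-374/3)² = 139876/9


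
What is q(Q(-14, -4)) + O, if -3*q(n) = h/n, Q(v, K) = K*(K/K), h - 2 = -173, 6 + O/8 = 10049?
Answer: 321319/4 ≈ 80330.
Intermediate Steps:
O = 80344 (O = -48 + 8*10049 = -48 + 80392 = 80344)
h = -171 (h = 2 - 173 = -171)
Q(v, K) = K (Q(v, K) = K*1 = K)
q(n) = 57/n (q(n) = -(-57)/n = 57/n)
q(Q(-14, -4)) + O = 57/(-4) + 80344 = 57*(-¼) + 80344 = -57/4 + 80344 = 321319/4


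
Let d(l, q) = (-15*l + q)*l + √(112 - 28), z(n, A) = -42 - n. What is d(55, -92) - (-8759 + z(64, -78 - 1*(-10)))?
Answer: -41570 + 2*√21 ≈ -41561.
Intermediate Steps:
d(l, q) = 2*√21 + l*(q - 15*l) (d(l, q) = (q - 15*l)*l + √84 = l*(q - 15*l) + 2*√21 = 2*√21 + l*(q - 15*l))
d(55, -92) - (-8759 + z(64, -78 - 1*(-10))) = (-15*55² + 2*√21 + 55*(-92)) - (-8759 + (-42 - 1*64)) = (-15*3025 + 2*√21 - 5060) - (-8759 + (-42 - 64)) = (-45375 + 2*√21 - 5060) - (-8759 - 106) = (-50435 + 2*√21) - 1*(-8865) = (-50435 + 2*√21) + 8865 = -41570 + 2*√21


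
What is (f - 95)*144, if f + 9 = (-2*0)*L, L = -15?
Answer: -14976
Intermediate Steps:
f = -9 (f = -9 - 2*0*(-15) = -9 + 0*(-15) = -9 + 0 = -9)
(f - 95)*144 = (-9 - 95)*144 = -104*144 = -14976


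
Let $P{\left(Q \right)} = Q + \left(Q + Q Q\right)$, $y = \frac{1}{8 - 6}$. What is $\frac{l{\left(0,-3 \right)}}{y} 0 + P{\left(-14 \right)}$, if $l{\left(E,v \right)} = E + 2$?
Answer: $168$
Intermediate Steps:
$l{\left(E,v \right)} = 2 + E$
$y = \frac{1}{2} \approx 0.5$
$P{\left(Q \right)} = Q^{2} + 2 Q$ ($P{\left(Q \right)} = Q + \left(Q + Q^{2}\right) = Q^{2} + 2 Q$)
$\frac{l{\left(0,-3 \right)}}{y} 0 + P{\left(-14 \right)} = \frac{1}{\frac{1}{2}} \left(2 + 0\right) 0 - 14 \left(2 - 14\right) = 2 \cdot 2 \cdot 0 - -168 = 4 \cdot 0 + 168 = 0 + 168 = 168$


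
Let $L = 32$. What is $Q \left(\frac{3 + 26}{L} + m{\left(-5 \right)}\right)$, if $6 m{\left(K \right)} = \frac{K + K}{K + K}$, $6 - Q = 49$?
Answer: $- \frac{4429}{96} \approx -46.135$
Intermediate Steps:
$Q = -43$ ($Q = 6 - 49 = -43$)
$m{\left(K \right)} = \frac{1}{6}$ ($m{\left(K \right)} = \frac{\left(K + K\right) \frac{1}{K + K}}{6} = \frac{2 K \frac{1}{2 K}}{6} = \frac{1}{6} \cdot 1 = \frac{1}{6}$)
$Q \left(\frac{3 + 26}{L} + m{\left(-5 \right)}\right) = - 43 \left(\frac{3 + 26}{32} + \frac{1}{6}\right) = - 43 \left(29 \cdot \frac{1}{32} + \frac{1}{6}\right) = - 43 \left(\frac{29}{32} + \frac{1}{6}\right) = \left(-43\right) \frac{103}{96} = - \frac{4429}{96}$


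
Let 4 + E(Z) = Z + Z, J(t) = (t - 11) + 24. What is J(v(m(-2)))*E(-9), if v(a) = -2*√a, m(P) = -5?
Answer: -286 + 44*I*√5 ≈ -286.0 + 98.387*I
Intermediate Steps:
J(t) = 13 + t (J(t) = (-11 + t) + 24 = 13 + t)
E(Z) = -4 + 2*Z (E(Z) = -4 + (Z + Z) = -4 + 2*Z)
J(v(m(-2)))*E(-9) = (13 - 2*I*√5)*(-4 + 2*(-9)) = (13 - 2*I*√5)*(-4 - 18) = (13 - 2*I*√5)*(-22) = -286 + 44*I*√5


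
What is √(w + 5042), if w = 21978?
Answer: 2*√6755 ≈ 164.38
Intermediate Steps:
√(w + 5042) = √(21978 + 5042) = √27020 = 2*√6755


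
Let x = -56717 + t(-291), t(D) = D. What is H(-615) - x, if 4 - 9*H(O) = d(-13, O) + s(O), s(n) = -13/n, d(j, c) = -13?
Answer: 315549722/5535 ≈ 57010.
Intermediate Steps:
H(O) = 17/9 + 13/(9*O) (H(O) = 4/9 - (-13 - 13/O)/9 = 4/9 + (13/9 + 13/(9*O)) = 17/9 + 13/(9*O))
x = -57008 (x = -56717 - 291 = -57008)
H(-615) - x = (⅑)*(13 + 17*(-615))/(-615) - 1*(-57008) = (⅑)*(-1/615)*(13 - 10455) + 57008 = (⅑)*(-1/615)*(-10442) + 57008 = 10442/5535 + 57008 = 315549722/5535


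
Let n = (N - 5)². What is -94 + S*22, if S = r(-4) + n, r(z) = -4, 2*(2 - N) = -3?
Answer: -265/2 ≈ -132.50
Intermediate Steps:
N = 7/2 (N = 2 - ½*(-3) = 2 + 3/2 = 7/2 ≈ 3.5000)
n = 9/4 (n = (7/2 - 5)² = (-3/2)² = 9/4 ≈ 2.2500)
S = -7/4 (S = -4 + 9/4 = -7/4 ≈ -1.7500)
-94 + S*22 = -94 - 7/4*22 = -94 - 77/2 = -265/2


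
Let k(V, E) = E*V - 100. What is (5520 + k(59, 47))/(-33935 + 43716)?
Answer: 8193/9781 ≈ 0.83764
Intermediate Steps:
k(V, E) = -100 + E*V
(5520 + k(59, 47))/(-33935 + 43716) = (5520 + (-100 + 47*59))/(-33935 + 43716) = (5520 + (-100 + 2773))/9781 = (5520 + 2673)*(1/9781) = 8193*(1/9781) = 8193/9781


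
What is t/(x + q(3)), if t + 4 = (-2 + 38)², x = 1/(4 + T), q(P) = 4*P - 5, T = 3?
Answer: 4522/25 ≈ 180.88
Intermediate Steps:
q(P) = -5 + 4*P
x = ⅐ (x = 1/(4 + 3) = 1/7 = ⅐ ≈ 0.14286)
t = 1292 (t = -4 + (-2 + 38)² = -4 + 36² = -4 + 1296 = 1292)
t/(x + q(3)) = 1292/(⅐ + (-5 + 4*3)) = 1292/(⅐ + (-5 + 12)) = 1292/(⅐ + 7) = 1292/(50/7) = (7/50)*1292 = 4522/25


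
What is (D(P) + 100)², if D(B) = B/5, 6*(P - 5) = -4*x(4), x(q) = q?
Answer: 2271049/225 ≈ 10094.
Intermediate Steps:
P = 7/3 (P = 5 + (-4*4)/6 = 5 + (⅙)*(-16) = 5 - 8/3 = 7/3 ≈ 2.3333)
D(B) = B/5 (D(B) = B*(⅕) = B/5)
(D(P) + 100)² = ((⅕)*(7/3) + 100)² = (7/15 + 100)² = (1507/15)² = 2271049/225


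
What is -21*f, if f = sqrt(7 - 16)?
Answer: -63*I ≈ -63.0*I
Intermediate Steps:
f = 3*I (f = sqrt(-9) = 3*I ≈ 3.0*I)
-21*f = -63*I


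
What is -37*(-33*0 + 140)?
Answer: -5180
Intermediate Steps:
-37*(-33*0 + 140) = -37*(0 + 140) = -37*140 = -5180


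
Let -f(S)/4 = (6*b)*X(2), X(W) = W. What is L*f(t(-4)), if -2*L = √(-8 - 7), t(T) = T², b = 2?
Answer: 48*I*√15 ≈ 185.9*I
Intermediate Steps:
f(S) = -96 (f(S) = -4*6*2*2 = -48*2 = -4*24 = -96)
L = -I*√15/2 (L = -√(-8 - 7)/2 = -I*√15/2 ≈ -1.9365*I)
L*f(t(-4)) = -I*√15/2*(-96) = 48*I*√15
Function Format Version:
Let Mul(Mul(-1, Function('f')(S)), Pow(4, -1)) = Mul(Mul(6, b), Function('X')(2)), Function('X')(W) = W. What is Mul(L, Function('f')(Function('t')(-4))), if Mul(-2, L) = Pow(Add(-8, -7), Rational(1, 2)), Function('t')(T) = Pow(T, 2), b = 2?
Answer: Mul(48, I, Pow(15, Rational(1, 2))) ≈ Mul(185.90, I)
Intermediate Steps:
Function('f')(S) = -96 (Function('f')(S) = Mul(-4, Mul(Mul(6, 2), 2)) = Mul(-4, Mul(12, 2)) = Mul(-4, 24) = -96)
L = Mul(Rational(-1, 2), I, Pow(15, Rational(1, 2))) (L = Mul(Rational(-1, 2), Pow(Add(-8, -7), Rational(1, 2))) = Mul(Rational(-1, 2), Pow(-15, Rational(1, 2))) = Mul(Rational(-1, 2), Mul(I, Pow(15, Rational(1, 2)))) = Mul(Rational(-1, 2), I, Pow(15, Rational(1, 2))) ≈ Mul(-1.9365, I))
Mul(L, Function('f')(Function('t')(-4))) = Mul(Mul(Rational(-1, 2), I, Pow(15, Rational(1, 2))), -96) = Mul(48, I, Pow(15, Rational(1, 2)))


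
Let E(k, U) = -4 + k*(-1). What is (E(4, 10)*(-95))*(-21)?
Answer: -15960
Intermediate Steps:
E(k, U) = -4 - k
(E(4, 10)*(-95))*(-21) = ((-4 - 1*4)*(-95))*(-21) = ((-4 - 4)*(-95))*(-21) = -8*(-95)*(-21) = 760*(-21) = -15960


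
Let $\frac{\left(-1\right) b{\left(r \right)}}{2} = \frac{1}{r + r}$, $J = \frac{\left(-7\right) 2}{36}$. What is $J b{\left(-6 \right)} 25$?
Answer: $- \frac{175}{108} \approx -1.6204$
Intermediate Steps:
$J = - \frac{7}{18}$ ($J = \left(-14\right) \frac{1}{36} = - \frac{7}{18} \approx -0.38889$)
$b{\left(r \right)} = - \frac{1}{r}$ ($b{\left(r \right)} = - \frac{2}{r + r} = - \frac{2}{2 r} = - 2 \frac{1}{2 r} = - \frac{1}{r}$)
$J b{\left(-6 \right)} 25 = - \frac{7 \left(- \frac{1}{-6}\right)}{18} \cdot 25 = - \frac{7 \left(\left(-1\right) \left(- \frac{1}{6}\right)\right)}{18} \cdot 25 = \left(- \frac{7}{18}\right) \frac{1}{6} \cdot 25 = \left(- \frac{7}{108}\right) 25 = - \frac{175}{108}$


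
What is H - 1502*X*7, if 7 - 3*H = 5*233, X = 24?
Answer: -252722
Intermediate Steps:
H = -386 (H = 7/3 - 5*233/3 = 7/3 - ⅓*1165 = 7/3 - 1165/3 = -386)
H - 1502*X*7 = -386 - 36048*7 = -386 - 1502*168 = -386 - 252336 = -252722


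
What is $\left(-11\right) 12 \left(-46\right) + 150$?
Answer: $6222$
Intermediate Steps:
$\left(-11\right) 12 \left(-46\right) + 150 = \left(-132\right) \left(-46\right) + 150 = 6072 + 150 = 6222$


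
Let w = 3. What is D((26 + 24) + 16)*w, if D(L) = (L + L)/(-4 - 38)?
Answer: -66/7 ≈ -9.4286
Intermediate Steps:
D(L) = -L/21 (D(L) = (2*L)/(-42) = (2*L)*(-1/42) = -L/21)
D((26 + 24) + 16)*w = -((26 + 24) + 16)/21*3 = -(50 + 16)/21*3 = -1/21*66*3 = -22/7*3 = -66/7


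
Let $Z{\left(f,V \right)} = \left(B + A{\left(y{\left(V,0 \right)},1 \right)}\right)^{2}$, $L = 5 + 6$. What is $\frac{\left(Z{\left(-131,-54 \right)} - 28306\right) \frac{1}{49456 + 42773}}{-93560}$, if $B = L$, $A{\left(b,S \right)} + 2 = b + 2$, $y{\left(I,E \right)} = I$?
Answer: $\frac{8819}{2876315080} \approx 3.0661 \cdot 10^{-6}$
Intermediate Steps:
$L = 11$
$A{\left(b,S \right)} = b$ ($A{\left(b,S \right)} = -2 + \left(b + 2\right) = -2 + \left(2 + b\right) = b$)
$B = 11$
$Z{\left(f,V \right)} = \left(11 + V\right)^{2}$
$\frac{\left(Z{\left(-131,-54 \right)} - 28306\right) \frac{1}{49456 + 42773}}{-93560} = \frac{\left(\left(11 - 54\right)^{2} - 28306\right) \frac{1}{49456 + 42773}}{-93560} = \frac{\left(-43\right)^{2} - 28306}{92229} \left(- \frac{1}{93560}\right) = \left(1849 - 28306\right) \frac{1}{92229} \left(- \frac{1}{93560}\right) = \left(-26457\right) \frac{1}{92229} \left(- \frac{1}{93560}\right) = \left(- \frac{8819}{30743}\right) \left(- \frac{1}{93560}\right) = \frac{8819}{2876315080}$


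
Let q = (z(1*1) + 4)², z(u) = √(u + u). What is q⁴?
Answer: (4 + √2)⁸ ≈ 7.3839e+5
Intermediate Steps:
z(u) = √2*√u (z(u) = √(2*u) = √2*√u)
q = (4 + √2)² (q = (√2*√(1*1) + 4)² = (√2*√1 + 4)² = (√2*1 + 4)² = (√2 + 4)² = (4 + √2)² ≈ 29.314)
q⁴ = ((4 + √2)²)⁴ = (4 + √2)⁸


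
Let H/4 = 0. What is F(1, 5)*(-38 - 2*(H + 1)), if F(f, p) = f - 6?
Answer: 200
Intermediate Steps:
H = 0 (H = 4*0 = 0)
F(f, p) = -6 + f
F(1, 5)*(-38 - 2*(H + 1)) = (-6 + 1)*(-38 - 2*(0 + 1)) = -5*(-38 - 2*1) = -5*(-38 - 2) = -5*(-40) = 200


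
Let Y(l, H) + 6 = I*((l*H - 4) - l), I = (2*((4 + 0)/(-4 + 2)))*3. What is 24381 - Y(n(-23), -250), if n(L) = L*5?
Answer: 370719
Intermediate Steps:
n(L) = 5*L
I = -12 (I = (2*(4/(-2)))*3 = (2*(4*(-½)))*3 = (2*(-2))*3 = -4*3 = -12)
Y(l, H) = 42 + 12*l - 12*H*l (Y(l, H) = -6 - 12*((l*H - 4) - l) = -6 - 12*((H*l - 4) - l) = -6 - 12*((-4 + H*l) - l) = -6 - 12*(-4 - l + H*l) = -6 + (48 + 12*l - 12*H*l) = 42 + 12*l - 12*H*l)
24381 - Y(n(-23), -250) = 24381 - (42 + 12*(5*(-23)) - 12*(-250)*5*(-23)) = 24381 - (42 + 12*(-115) - 12*(-250)*(-115)) = 24381 - (42 - 1380 - 345000) = 24381 - 1*(-346338) = 24381 + 346338 = 370719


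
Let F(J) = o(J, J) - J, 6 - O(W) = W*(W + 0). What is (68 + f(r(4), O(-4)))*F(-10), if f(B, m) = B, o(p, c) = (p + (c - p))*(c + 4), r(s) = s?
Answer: 5040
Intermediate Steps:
O(W) = 6 - W² (O(W) = 6 - W*(W + 0) = 6 - W*W = 6 - W²)
o(p, c) = c*(4 + c)
F(J) = -J + J*(4 + J) (F(J) = J*(4 + J) - J = -J + J*(4 + J))
(68 + f(r(4), O(-4)))*F(-10) = (68 + 4)*(-10*(3 - 10)) = 72*(-10*(-7)) = 72*70 = 5040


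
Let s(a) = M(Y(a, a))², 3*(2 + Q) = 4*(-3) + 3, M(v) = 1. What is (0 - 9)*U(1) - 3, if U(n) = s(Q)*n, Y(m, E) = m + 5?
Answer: -12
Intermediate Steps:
Y(m, E) = 5 + m
Q = -5 (Q = -2 + (4*(-3) + 3)/3 = -2 + (-12 + 3)/3 = -2 + (⅓)*(-9) = -2 - 3 = -5)
s(a) = 1 (s(a) = 1² = 1)
U(n) = n (U(n) = 1*n = n)
(0 - 9)*U(1) - 3 = (0 - 9)*1 - 3 = -9*1 - 3 = -9 - 3 = -12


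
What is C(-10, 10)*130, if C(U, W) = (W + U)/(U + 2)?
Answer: 0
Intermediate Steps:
C(U, W) = (U + W)/(2 + U)
C(-10, 10)*130 = ((-10 + 10)/(2 - 10))*130 = (0/(-8))*130 = -⅛*0*130 = 0*130 = 0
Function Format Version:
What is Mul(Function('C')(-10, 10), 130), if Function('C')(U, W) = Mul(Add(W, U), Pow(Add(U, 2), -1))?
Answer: 0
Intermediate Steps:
Function('C')(U, W) = Mul(Pow(Add(2, U), -1), Add(U, W)) (Function('C')(U, W) = Mul(Add(U, W), Pow(Add(2, U), -1)) = Mul(Pow(Add(2, U), -1), Add(U, W)))
Mul(Function('C')(-10, 10), 130) = Mul(Mul(Pow(Add(2, -10), -1), Add(-10, 10)), 130) = Mul(Mul(Pow(-8, -1), 0), 130) = Mul(Mul(Rational(-1, 8), 0), 130) = Mul(0, 130) = 0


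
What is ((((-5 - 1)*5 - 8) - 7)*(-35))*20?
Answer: 31500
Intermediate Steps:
((((-5 - 1)*5 - 8) - 7)*(-35))*20 = (((-6*5 - 8) - 7)*(-35))*20 = (((-30 - 8) - 7)*(-35))*20 = ((-38 - 7)*(-35))*20 = -45*(-35)*20 = 1575*20 = 31500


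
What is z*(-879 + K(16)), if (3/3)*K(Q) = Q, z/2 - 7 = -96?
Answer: 153614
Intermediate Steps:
z = -178 (z = 14 + 2*(-96) = 14 - 192 = -178)
K(Q) = Q
z*(-879 + K(16)) = -178*(-879 + 16) = -178*(-863) = 153614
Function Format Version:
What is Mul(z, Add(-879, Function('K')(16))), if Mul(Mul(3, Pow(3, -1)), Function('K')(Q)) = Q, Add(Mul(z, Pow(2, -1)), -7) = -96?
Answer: 153614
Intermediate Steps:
z = -178 (z = Add(14, Mul(2, -96)) = Add(14, -192) = -178)
Function('K')(Q) = Q
Mul(z, Add(-879, Function('K')(16))) = Mul(-178, Add(-879, 16)) = Mul(-178, -863) = 153614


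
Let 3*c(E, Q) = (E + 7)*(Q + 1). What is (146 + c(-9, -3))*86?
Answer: 38012/3 ≈ 12671.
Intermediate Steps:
c(E, Q) = (1 + Q)*(7 + E)/3 (c(E, Q) = ((E + 7)*(Q + 1))/3 = ((7 + E)*(1 + Q))/3 = ((1 + Q)*(7 + E))/3 = (1 + Q)*(7 + E)/3)
(146 + c(-9, -3))*86 = (146 + (7/3 + (⅓)*(-9) + (7/3)*(-3) + (⅓)*(-9)*(-3)))*86 = (146 + (7/3 - 3 - 7 + 9))*86 = (146 + 4/3)*86 = (442/3)*86 = 38012/3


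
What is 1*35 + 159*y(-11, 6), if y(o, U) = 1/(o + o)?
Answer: 611/22 ≈ 27.773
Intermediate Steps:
y(o, U) = 1/(2*o)
1*35 + 159*y(-11, 6) = 1*35 + 159*((½)/(-11)) = 35 + 159*((½)*(-1/11)) = 35 + 159*(-1/22) = 35 - 159/22 = 611/22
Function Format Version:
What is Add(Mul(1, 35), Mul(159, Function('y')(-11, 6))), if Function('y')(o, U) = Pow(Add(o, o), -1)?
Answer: Rational(611, 22) ≈ 27.773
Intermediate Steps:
Function('y')(o, U) = Mul(Rational(1, 2), Pow(o, -1)) (Function('y')(o, U) = Pow(Mul(2, o), -1) = Mul(Rational(1, 2), Pow(o, -1)))
Add(Mul(1, 35), Mul(159, Function('y')(-11, 6))) = Add(Mul(1, 35), Mul(159, Mul(Rational(1, 2), Pow(-11, -1)))) = Add(35, Mul(159, Mul(Rational(1, 2), Rational(-1, 11)))) = Add(35, Mul(159, Rational(-1, 22))) = Add(35, Rational(-159, 22)) = Rational(611, 22)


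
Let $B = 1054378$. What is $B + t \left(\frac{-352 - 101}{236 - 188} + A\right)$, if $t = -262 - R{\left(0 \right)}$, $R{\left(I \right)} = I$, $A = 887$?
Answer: $\frac{6595653}{8} \approx 8.2446 \cdot 10^{5}$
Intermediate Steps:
$t = -262$ ($t = -262 - 0 = -262 + 0 = -262$)
$B + t \left(\frac{-352 - 101}{236 - 188} + A\right) = 1054378 - 262 \left(\frac{-352 - 101}{236 - 188} + 887\right) = 1054378 - 262 \left(- \frac{453}{48} + 887\right) = 1054378 - 262 \left(\left(-453\right) \frac{1}{48} + 887\right) = 1054378 - 262 \left(- \frac{151}{16} + 887\right) = 1054378 - \frac{1839371}{8} = \frac{6595653}{8}$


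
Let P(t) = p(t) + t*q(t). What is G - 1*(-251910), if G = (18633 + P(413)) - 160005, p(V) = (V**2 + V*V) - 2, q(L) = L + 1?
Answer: 622656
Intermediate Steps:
q(L) = 1 + L
p(V) = -2 + 2*V**2 (p(V) = (V**2 + V**2) - 2 = 2*V**2 - 2 = -2 + 2*V**2)
P(t) = -2 + 2*t**2 + t*(1 + t) (P(t) = (-2 + 2*t**2) + t*(1 + t) = -2 + 2*t**2 + t*(1 + t))
G = 370746 (G = (18633 + (-2 + 413 + 3*413**2)) - 160005 = (18633 + (-2 + 413 + 3*170569)) - 160005 = (18633 + (-2 + 413 + 511707)) - 160005 = (18633 + 512118) - 160005 = 530751 - 160005 = 370746)
G - 1*(-251910) = 370746 - 1*(-251910) = 370746 + 251910 = 622656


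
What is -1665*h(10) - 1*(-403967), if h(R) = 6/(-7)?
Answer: 2837759/7 ≈ 4.0539e+5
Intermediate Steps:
h(R) = -6/7 (h(R) = 6*(-⅐) = -6/7)
-1665*h(10) - 1*(-403967) = -1665*(-6/7) - 1*(-403967) = 9990/7 + 403967 = 2837759/7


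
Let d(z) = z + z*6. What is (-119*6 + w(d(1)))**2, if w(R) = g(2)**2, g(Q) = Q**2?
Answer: 487204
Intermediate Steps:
d(z) = 7*z (d(z) = z + 6*z = 7*z)
w(R) = 16 (w(R) = (2**2)**2 = 4**2 = 16)
(-119*6 + w(d(1)))**2 = (-119*6 + 16)**2 = (-714 + 16)**2 = (-698)**2 = 487204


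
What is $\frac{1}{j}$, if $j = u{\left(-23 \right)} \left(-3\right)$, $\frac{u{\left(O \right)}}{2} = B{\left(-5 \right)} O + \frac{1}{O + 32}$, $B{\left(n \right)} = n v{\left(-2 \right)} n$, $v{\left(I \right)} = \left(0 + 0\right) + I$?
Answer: $- \frac{3}{20702} \approx -0.00014491$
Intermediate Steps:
$v{\left(I \right)} = I$ ($v{\left(I \right)} = 0 + I = I$)
$B{\left(n \right)} = - 2 n^{2}$ ($B{\left(n \right)} = n \left(-2\right) n = - 2 n n = - 2 n^{2}$)
$u{\left(O \right)} = - 100 O + \frac{2}{32 + O}$ ($u{\left(O \right)} = 2 \left(- 2 \left(-5\right)^{2} O + \frac{1}{O + 32}\right) = 2 \left(\left(-2\right) 25 O + \frac{1}{32 + O}\right) = 2 \left(- 50 O + \frac{1}{32 + O}\right) = 2 \left(\frac{1}{32 + O} - 50 O\right) = - 100 O + \frac{2}{32 + O}$)
$j = - \frac{20702}{3}$ ($j = \frac{2 \left(1 - -36800 - 50 \left(-23\right)^{2}\right)}{32 - 23} \left(-3\right) = \frac{2 \left(1 + 36800 - 26450\right)}{9} \left(-3\right) = 2 \cdot \frac{1}{9} \left(1 + 36800 - 26450\right) \left(-3\right) = 2 \cdot \frac{1}{9} \cdot 10351 \left(-3\right) = \frac{20702}{9} \left(-3\right) = - \frac{20702}{3} \approx -6900.7$)
$\frac{1}{j} = \frac{1}{- \frac{20702}{3}} = - \frac{3}{20702}$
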